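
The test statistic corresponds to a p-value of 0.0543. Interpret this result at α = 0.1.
Since p = 0.0543 < α = 0.1, reject H₀.
There is sufficient evidence to reject the null hypothesis; the result is statistically significant at the 0.1 level.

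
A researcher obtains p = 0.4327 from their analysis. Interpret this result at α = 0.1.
Since p = 0.4327 > α = 0.1, fail to reject H₀.
There is insufficient evidence to reject the null hypothesis; the result is not statistically significant at the 0.1 level.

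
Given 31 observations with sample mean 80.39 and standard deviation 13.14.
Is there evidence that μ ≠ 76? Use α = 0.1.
One-sample t-test:
H₀: μ = 76
H₁: μ ≠ 76
df = n - 1 = 30
t = (x̄ - μ₀) / (s/√n) = (80.39 - 76) / (13.14/√31) = 1.860
p-value = 0.0727

Since p-value < α = 0.1, we reject H₀.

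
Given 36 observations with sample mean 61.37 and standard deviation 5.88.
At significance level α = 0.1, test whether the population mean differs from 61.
One-sample t-test:
H₀: μ = 61
H₁: μ ≠ 61
df = n - 1 = 35
t = (x̄ - μ₀) / (s/√n) = (61.37 - 61) / (5.88/√36) = 0.378
p-value = 0.7080

Since p-value > α = 0.1, we fail to reject H₀.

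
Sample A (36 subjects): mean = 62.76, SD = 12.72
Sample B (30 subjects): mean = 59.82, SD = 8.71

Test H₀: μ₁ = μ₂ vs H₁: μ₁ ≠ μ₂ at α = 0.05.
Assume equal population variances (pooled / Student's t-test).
Student's two-sample t-test (equal variances):
H₀: μ₁ = μ₂
H₁: μ₁ ≠ μ₂
df = n₁ + n₂ - 2 = 64
Pooled variance s_p² = [(n₁-1)s₁² + (n₂-1)s₂²] / (n₁ + n₂ - 2) = [(35)(12.72²) + (29)(8.71²)] / 64 = 122.8594
SE = √(s_p²(1/n₁ + 1/n₂)) = √(122.8594 × (1/36 + 1/30)) = 2.7401
t = (x̄₁ - x̄₂) / SE = (62.76 - 59.82) / 2.7401 = 2.94 / 2.7401 = 1.073
p-value = 0.2873

Since p-value > α = 0.05, we fail to reject H₀.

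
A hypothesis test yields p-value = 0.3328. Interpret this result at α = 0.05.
Since p = 0.3328 > α = 0.05, fail to reject H₀.
There is insufficient evidence to reject the null hypothesis; the result is not statistically significant at the 0.05 level.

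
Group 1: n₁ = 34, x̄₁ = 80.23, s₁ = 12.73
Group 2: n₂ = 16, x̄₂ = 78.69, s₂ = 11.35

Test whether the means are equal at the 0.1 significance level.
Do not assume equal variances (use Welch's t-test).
Welch's two-sample t-test:
H₀: μ₁ = μ₂
H₁: μ₁ ≠ μ₂
s₁²/n₁ = 12.73²/34 = 4.7663,  s₂²/n₂ = 11.35²/16 = 8.0514
SE = √(s₁²/n₁ + s₂²/n₂) = √(4.7663 + 8.0514) = 3.5802
df (Welch-Satterthwaite) = (s₁²/n₁ + s₂²/n₂)² / [(s₁²/n₁)²/(n₁-1) + (s₂²/n₂)²/(n₂-1)] ≈ 32.79
t = (x̄₁ - x̄₂) / SE = (80.23 - 78.69) / 3.5802 = 1.54 / 3.5802 = 0.430
p-value = 0.6699

Since p-value > α = 0.1, we fail to reject H₀.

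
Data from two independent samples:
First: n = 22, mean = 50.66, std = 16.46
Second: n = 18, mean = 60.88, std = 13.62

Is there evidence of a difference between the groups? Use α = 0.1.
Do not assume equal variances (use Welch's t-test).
Welch's two-sample t-test:
H₀: μ₁ = μ₂
H₁: μ₁ ≠ μ₂
s₁²/n₁ = 16.46²/22 = 12.3151,  s₂²/n₂ = 13.62²/18 = 10.3058
SE = √(s₁²/n₁ + s₂²/n₂) = √(12.3151 + 10.3058) = 4.7561
df (Welch-Satterthwaite) = (s₁²/n₁ + s₂²/n₂)² / [(s₁²/n₁)²/(n₁-1) + (s₂²/n₂)²/(n₂-1)] ≈ 37.99
t = (x̄₁ - x̄₂) / SE = (50.66 - 60.88) / 4.7561 = -10.22 / 4.7561 = -2.149
p-value = 0.0381

Since p-value < α = 0.1, we reject H₀.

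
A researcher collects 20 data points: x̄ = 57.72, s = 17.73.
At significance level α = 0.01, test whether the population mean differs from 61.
One-sample t-test:
H₀: μ = 61
H₁: μ ≠ 61
df = n - 1 = 19
t = (x̄ - μ₀) / (s/√n) = (57.72 - 61) / (17.73/√20) = -0.827
p-value = 0.4183

Since p-value > α = 0.01, we fail to reject H₀.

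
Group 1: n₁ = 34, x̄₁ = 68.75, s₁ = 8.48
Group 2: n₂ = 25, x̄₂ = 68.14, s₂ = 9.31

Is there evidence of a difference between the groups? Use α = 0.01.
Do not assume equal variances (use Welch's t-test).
Welch's two-sample t-test:
H₀: μ₁ = μ₂
H₁: μ₁ ≠ μ₂
s₁²/n₁ = 8.48²/34 = 2.1150,  s₂²/n₂ = 9.31²/25 = 3.4670
SE = √(s₁²/n₁ + s₂²/n₂) = √(2.1150 + 3.4670) = 2.3626
df (Welch-Satterthwaite) = (s₁²/n₁ + s₂²/n₂)² / [(s₁²/n₁)²/(n₁-1) + (s₂²/n₂)²/(n₂-1)] ≈ 48.96
t = (x̄₁ - x̄₂) / SE = (68.75 - 68.14) / 2.3626 = 0.61 / 2.3626 = 0.258
p-value = 0.7973

Since p-value > α = 0.01, we fail to reject H₀.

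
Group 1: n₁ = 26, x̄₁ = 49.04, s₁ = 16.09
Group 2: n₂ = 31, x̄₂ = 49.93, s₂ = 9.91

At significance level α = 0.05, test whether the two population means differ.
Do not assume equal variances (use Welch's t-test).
Welch's two-sample t-test:
H₀: μ₁ = μ₂
H₁: μ₁ ≠ μ₂
s₁²/n₁ = 16.09²/26 = 9.9572,  s₂²/n₂ = 9.91²/31 = 3.1680
SE = √(s₁²/n₁ + s₂²/n₂) = √(9.9572 + 3.1680) = 3.6229
df (Welch-Satterthwaite) = (s₁²/n₁ + s₂²/n₂)² / [(s₁²/n₁)²/(n₁-1) + (s₂²/n₂)²/(n₂-1)] ≈ 40.06
t = (x̄₁ - x̄₂) / SE = (49.04 - 49.93) / 3.6229 = -0.89 / 3.6229 = -0.246
p-value = 0.8072

Since p-value > α = 0.05, we fail to reject H₀.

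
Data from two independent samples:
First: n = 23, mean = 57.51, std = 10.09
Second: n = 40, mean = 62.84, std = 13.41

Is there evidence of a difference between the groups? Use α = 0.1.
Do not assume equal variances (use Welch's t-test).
Welch's two-sample t-test:
H₀: μ₁ = μ₂
H₁: μ₁ ≠ μ₂
s₁²/n₁ = 10.09²/23 = 4.4264,  s₂²/n₂ = 13.41²/40 = 4.4957
SE = √(s₁²/n₁ + s₂²/n₂) = √(4.4264 + 4.4957) = 2.9870
df (Welch-Satterthwaite) = (s₁²/n₁ + s₂²/n₂)² / [(s₁²/n₁)²/(n₁-1) + (s₂²/n₂)²/(n₂-1)] ≈ 56.50
t = (x̄₁ - x̄₂) / SE = (57.51 - 62.84) / 2.9870 = -5.33 / 2.9870 = -1.784
p-value = 0.0797

Since p-value < α = 0.1, we reject H₀.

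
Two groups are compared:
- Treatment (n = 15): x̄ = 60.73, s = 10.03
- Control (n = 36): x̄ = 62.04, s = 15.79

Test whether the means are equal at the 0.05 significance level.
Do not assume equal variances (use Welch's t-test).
Welch's two-sample t-test:
H₀: μ₁ = μ₂
H₁: μ₁ ≠ μ₂
s₁²/n₁ = 10.03²/15 = 6.7067,  s₂²/n₂ = 15.79²/36 = 6.9257
SE = √(s₁²/n₁ + s₂²/n₂) = √(6.7067 + 6.9257) = 3.6922
df (Welch-Satterthwaite) = (s₁²/n₁ + s₂²/n₂)² / [(s₁²/n₁)²/(n₁-1) + (s₂²/n₂)²/(n₂-1)] ≈ 40.55
t = (x̄₁ - x̄₂) / SE = (60.73 - 62.04) / 3.6922 = -1.31 / 3.6922 = -0.355
p-value = 0.7246

Since p-value > α = 0.05, we fail to reject H₀.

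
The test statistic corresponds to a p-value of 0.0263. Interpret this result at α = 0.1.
Since p = 0.0263 < α = 0.1, reject H₀.
There is sufficient evidence to reject the null hypothesis; the result is statistically significant at the 0.1 level.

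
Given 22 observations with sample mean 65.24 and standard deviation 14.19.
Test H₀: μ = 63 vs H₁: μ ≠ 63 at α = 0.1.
One-sample t-test:
H₀: μ = 63
H₁: μ ≠ 63
df = n - 1 = 21
t = (x̄ - μ₀) / (s/√n) = (65.24 - 63) / (14.19/√22) = 0.740
p-value = 0.4672

Since p-value > α = 0.1, we fail to reject H₀.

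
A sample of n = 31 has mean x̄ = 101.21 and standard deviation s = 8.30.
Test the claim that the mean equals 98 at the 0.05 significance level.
One-sample t-test:
H₀: μ = 98
H₁: μ ≠ 98
df = n - 1 = 30
t = (x̄ - μ₀) / (s/√n) = (101.21 - 98) / (8.30/√31) = 2.153
p-value = 0.0395

Since p-value < α = 0.05, we reject H₀.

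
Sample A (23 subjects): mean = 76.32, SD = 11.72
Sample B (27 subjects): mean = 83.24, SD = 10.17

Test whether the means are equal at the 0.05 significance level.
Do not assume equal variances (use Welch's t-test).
Welch's two-sample t-test:
H₀: μ₁ = μ₂
H₁: μ₁ ≠ μ₂
s₁²/n₁ = 11.72²/23 = 5.9721,  s₂²/n₂ = 10.17²/27 = 3.8307
SE = √(s₁²/n₁ + s₂²/n₂) = √(5.9721 + 3.8307) = 3.1309
df (Welch-Satterthwaite) = (s₁²/n₁ + s₂²/n₂)² / [(s₁²/n₁)²/(n₁-1) + (s₂²/n₂)²/(n₂-1)] ≈ 43.97
t = (x̄₁ - x̄₂) / SE = (76.32 - 83.24) / 3.1309 = -6.92 / 3.1309 = -2.210
p-value = 0.0323

Since p-value < α = 0.05, we reject H₀.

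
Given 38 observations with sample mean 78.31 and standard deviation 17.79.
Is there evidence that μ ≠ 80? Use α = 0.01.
One-sample t-test:
H₀: μ = 80
H₁: μ ≠ 80
df = n - 1 = 37
t = (x̄ - μ₀) / (s/√n) = (78.31 - 80) / (17.79/√38) = -0.586
p-value = 0.5617

Since p-value > α = 0.01, we fail to reject H₀.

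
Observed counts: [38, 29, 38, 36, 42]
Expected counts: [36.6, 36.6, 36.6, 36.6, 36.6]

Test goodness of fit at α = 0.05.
Chi-square goodness of fit test:
H₀: observed counts match expected distribution
H₁: observed counts differ from expected distribution
df = k - 1 = 4
χ² = Σ(O - E)²/E
   = (38 - 36.6)²/36.6 + (29 - 36.6)²/36.6 + (38 - 36.6)²/36.6 + (36 - 36.6)²/36.6 + (42 - 36.6)²/36.6
   = 0.054 + 1.578 + 0.054 + 0.010 + 0.797
   = 2.49
p-value = 0.6461

Since p-value > α = 0.05, we fail to reject H₀.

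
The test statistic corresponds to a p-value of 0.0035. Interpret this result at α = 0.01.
Since p = 0.0035 < α = 0.01, reject H₀.
There is sufficient evidence to reject the null hypothesis; the result is statistically significant at the 0.01 level.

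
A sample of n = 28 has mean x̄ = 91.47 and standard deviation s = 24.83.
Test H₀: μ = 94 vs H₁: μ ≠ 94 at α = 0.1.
One-sample t-test:
H₀: μ = 94
H₁: μ ≠ 94
df = n - 1 = 27
t = (x̄ - μ₀) / (s/√n) = (91.47 - 94) / (24.83/√28) = -0.539
p-value = 0.5942

Since p-value > α = 0.1, we fail to reject H₀.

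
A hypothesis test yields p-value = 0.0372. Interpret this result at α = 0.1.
Since p = 0.0372 < α = 0.1, reject H₀.
There is sufficient evidence to reject the null hypothesis; the result is statistically significant at the 0.1 level.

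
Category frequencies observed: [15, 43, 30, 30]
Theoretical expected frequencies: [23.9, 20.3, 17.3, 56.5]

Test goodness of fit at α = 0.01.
Chi-square goodness of fit test:
H₀: observed counts match expected distribution
H₁: observed counts differ from expected distribution
df = k - 1 = 3
χ² = Σ(O - E)²/E
   = (15 - 23.9)²/23.9 + (43 - 20.3)²/20.3 + (30 - 17.3)²/17.3 + (30 - 56.5)²/56.5
   = 3.314 + 25.384 + 9.323 + 12.429
   = 50.45
p-value < 0.0001

Since p-value < α = 0.01, we reject H₀.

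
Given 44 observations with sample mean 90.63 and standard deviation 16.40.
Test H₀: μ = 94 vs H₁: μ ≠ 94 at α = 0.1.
One-sample t-test:
H₀: μ = 94
H₁: μ ≠ 94
df = n - 1 = 43
t = (x̄ - μ₀) / (s/√n) = (90.63 - 94) / (16.40/√44) = -1.363
p-value = 0.1800

Since p-value > α = 0.1, we fail to reject H₀.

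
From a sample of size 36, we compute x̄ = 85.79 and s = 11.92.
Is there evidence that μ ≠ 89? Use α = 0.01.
One-sample t-test:
H₀: μ = 89
H₁: μ ≠ 89
df = n - 1 = 35
t = (x̄ - μ₀) / (s/√n) = (85.79 - 89) / (11.92/√36) = -1.616
p-value = 0.1151

Since p-value > α = 0.01, we fail to reject H₀.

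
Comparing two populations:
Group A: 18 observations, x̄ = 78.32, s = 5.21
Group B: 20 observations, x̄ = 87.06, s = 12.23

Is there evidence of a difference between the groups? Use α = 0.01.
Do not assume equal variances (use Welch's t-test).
Welch's two-sample t-test:
H₀: μ₁ = μ₂
H₁: μ₁ ≠ μ₂
s₁²/n₁ = 5.21²/18 = 1.5080,  s₂²/n₂ = 12.23²/20 = 7.4786
SE = √(s₁²/n₁ + s₂²/n₂) = √(1.5080 + 7.4786) = 2.9978
df (Welch-Satterthwaite) = (s₁²/n₁ + s₂²/n₂)² / [(s₁²/n₁)²/(n₁-1) + (s₂²/n₂)²/(n₂-1)] ≈ 26.24
t = (x̄₁ - x̄₂) / SE = (78.32 - 87.06) / 2.9978 = -8.74 / 2.9978 = -2.915
p-value = 0.0072

Since p-value < α = 0.01, we reject H₀.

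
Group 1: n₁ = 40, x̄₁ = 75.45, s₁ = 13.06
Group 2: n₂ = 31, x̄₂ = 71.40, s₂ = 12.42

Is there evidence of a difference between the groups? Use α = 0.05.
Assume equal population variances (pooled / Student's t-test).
Student's two-sample t-test (equal variances):
H₀: μ₁ = μ₂
H₁: μ₁ ≠ μ₂
df = n₁ + n₂ - 2 = 69
Pooled variance s_p² = [(n₁-1)s₁² + (n₂-1)s₂²] / (n₁ + n₂ - 2) = [(39)(13.06²) + (30)(12.42²)] / 69 = 163.4735
SE = √(s_p²(1/n₁ + 1/n₂)) = √(163.4735 × (1/40 + 1/31)) = 3.0594
t = (x̄₁ - x̄₂) / SE = (75.45 - 71.40) / 3.0594 = 4.05 / 3.0594 = 1.324
p-value = 0.1899

Since p-value > α = 0.05, we fail to reject H₀.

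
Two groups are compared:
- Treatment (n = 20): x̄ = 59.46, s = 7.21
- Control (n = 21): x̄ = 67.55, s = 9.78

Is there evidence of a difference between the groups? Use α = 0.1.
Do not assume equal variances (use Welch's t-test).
Welch's two-sample t-test:
H₀: μ₁ = μ₂
H₁: μ₁ ≠ μ₂
s₁²/n₁ = 7.21²/20 = 2.5992,  s₂²/n₂ = 9.78²/21 = 4.5547
SE = √(s₁²/n₁ + s₂²/n₂) = √(2.5992 + 4.5547) = 2.6747
df (Welch-Satterthwaite) = (s₁²/n₁ + s₂²/n₂)² / [(s₁²/n₁)²/(n₁-1) + (s₂²/n₂)²/(n₂-1)] ≈ 36.74
t = (x̄₁ - x̄₂) / SE = (59.46 - 67.55) / 2.6747 = -8.09 / 2.6747 = -3.025
p-value = 0.0045

Since p-value < α = 0.1, we reject H₀.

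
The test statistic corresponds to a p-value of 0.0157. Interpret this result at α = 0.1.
Since p = 0.0157 < α = 0.1, reject H₀.
There is sufficient evidence to reject the null hypothesis; the result is statistically significant at the 0.1 level.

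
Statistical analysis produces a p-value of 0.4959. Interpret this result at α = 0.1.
Since p = 0.4959 > α = 0.1, fail to reject H₀.
There is insufficient evidence to reject the null hypothesis; the result is not statistically significant at the 0.1 level.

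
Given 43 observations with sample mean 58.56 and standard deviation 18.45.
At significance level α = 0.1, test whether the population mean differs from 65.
One-sample t-test:
H₀: μ = 65
H₁: μ ≠ 65
df = n - 1 = 42
t = (x̄ - μ₀) / (s/√n) = (58.56 - 65) / (18.45/√43) = -2.289
p-value = 0.0272

Since p-value < α = 0.1, we reject H₀.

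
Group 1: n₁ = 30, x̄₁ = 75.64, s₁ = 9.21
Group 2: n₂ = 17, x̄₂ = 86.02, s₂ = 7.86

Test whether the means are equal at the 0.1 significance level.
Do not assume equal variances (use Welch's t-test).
Welch's two-sample t-test:
H₀: μ₁ = μ₂
H₁: μ₁ ≠ μ₂
s₁²/n₁ = 9.21²/30 = 2.8275,  s₂²/n₂ = 7.86²/17 = 3.6341
SE = √(s₁²/n₁ + s₂²/n₂) = √(2.8275 + 3.6341) = 2.5420
df (Welch-Satterthwaite) = (s₁²/n₁ + s₂²/n₂)² / [(s₁²/n₁)²/(n₁-1) + (s₂²/n₂)²/(n₂-1)] ≈ 37.92
t = (x̄₁ - x̄₂) / SE = (75.64 - 86.02) / 2.5420 = -10.38 / 2.5420 = -4.083
p-value = 0.0002

Since p-value < α = 0.1, we reject H₀.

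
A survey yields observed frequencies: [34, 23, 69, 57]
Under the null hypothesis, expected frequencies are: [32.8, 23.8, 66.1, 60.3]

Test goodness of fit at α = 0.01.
Chi-square goodness of fit test:
H₀: observed counts match expected distribution
H₁: observed counts differ from expected distribution
df = k - 1 = 3
χ² = Σ(O - E)²/E
   = (34 - 32.8)²/32.8 + (23 - 23.8)²/23.8 + (69 - 66.1)²/66.1 + (57 - 60.3)²/60.3
   = 0.044 + 0.027 + 0.127 + 0.181
   = 0.38
p-value = 0.9446

Since p-value > α = 0.01, we fail to reject H₀.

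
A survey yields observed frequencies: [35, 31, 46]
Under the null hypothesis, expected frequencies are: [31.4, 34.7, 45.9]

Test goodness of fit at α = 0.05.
Chi-square goodness of fit test:
H₀: observed counts match expected distribution
H₁: observed counts differ from expected distribution
df = k - 1 = 2
χ² = Σ(O - E)²/E
   = (35 - 31.4)²/31.4 + (31 - 34.7)²/34.7 + (46 - 45.9)²/45.9
   = 0.413 + 0.395 + 0.000
   = 0.81
p-value = 0.6678

Since p-value > α = 0.05, we fail to reject H₀.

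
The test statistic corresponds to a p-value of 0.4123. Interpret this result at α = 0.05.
Since p = 0.4123 > α = 0.05, fail to reject H₀.
There is insufficient evidence to reject the null hypothesis; the result is not statistically significant at the 0.05 level.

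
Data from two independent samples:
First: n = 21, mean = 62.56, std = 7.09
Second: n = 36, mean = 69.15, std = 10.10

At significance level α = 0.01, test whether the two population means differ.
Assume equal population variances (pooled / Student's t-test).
Student's two-sample t-test (equal variances):
H₀: μ₁ = μ₂
H₁: μ₁ ≠ μ₂
df = n₁ + n₂ - 2 = 55
Pooled variance s_p² = [(n₁-1)s₁² + (n₂-1)s₂²] / (n₁ + n₂ - 2) = [(20)(7.09²) + (35)(10.10²)] / 55 = 83.1948
SE = √(s_p²(1/n₁ + 1/n₂)) = √(83.1948 × (1/21 + 1/36)) = 2.5045
t = (x̄₁ - x̄₂) / SE = (62.56 - 69.15) / 2.5045 = -6.59 / 2.5045 = -2.631
p-value = 0.0110

Since p-value > α = 0.01, we fail to reject H₀.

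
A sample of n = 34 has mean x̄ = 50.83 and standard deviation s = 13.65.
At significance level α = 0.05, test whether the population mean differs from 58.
One-sample t-test:
H₀: μ = 58
H₁: μ ≠ 58
df = n - 1 = 33
t = (x̄ - μ₀) / (s/√n) = (50.83 - 58) / (13.65/√34) = -3.063
p-value = 0.0043

Since p-value < α = 0.05, we reject H₀.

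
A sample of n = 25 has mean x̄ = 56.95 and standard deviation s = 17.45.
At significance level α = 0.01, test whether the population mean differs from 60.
One-sample t-test:
H₀: μ = 60
H₁: μ ≠ 60
df = n - 1 = 24
t = (x̄ - μ₀) / (s/√n) = (56.95 - 60) / (17.45/√25) = -0.874
p-value = 0.3908

Since p-value > α = 0.01, we fail to reject H₀.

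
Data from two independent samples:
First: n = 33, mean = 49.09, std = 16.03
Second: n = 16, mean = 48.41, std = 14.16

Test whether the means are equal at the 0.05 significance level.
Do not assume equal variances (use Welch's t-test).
Welch's two-sample t-test:
H₀: μ₁ = μ₂
H₁: μ₁ ≠ μ₂
s₁²/n₁ = 16.03²/33 = 7.7867,  s₂²/n₂ = 14.16²/16 = 12.5316
SE = √(s₁²/n₁ + s₂²/n₂) = √(7.7867 + 12.5316) = 4.5076
df (Welch-Satterthwaite) = (s₁²/n₁ + s₂²/n₂)² / [(s₁²/n₁)²/(n₁-1) + (s₂²/n₂)²/(n₂-1)] ≈ 33.39
t = (x̄₁ - x̄₂) / SE = (49.09 - 48.41) / 4.5076 = 0.68 / 4.5076 = 0.151
p-value = 0.8810

Since p-value > α = 0.05, we fail to reject H₀.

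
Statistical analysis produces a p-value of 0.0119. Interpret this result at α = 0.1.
Since p = 0.0119 < α = 0.1, reject H₀.
There is sufficient evidence to reject the null hypothesis; the result is statistically significant at the 0.1 level.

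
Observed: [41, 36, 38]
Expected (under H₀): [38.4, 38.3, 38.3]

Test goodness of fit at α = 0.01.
Chi-square goodness of fit test:
H₀: observed counts match expected distribution
H₁: observed counts differ from expected distribution
df = k - 1 = 2
χ² = Σ(O - E)²/E
   = (41 - 38.4)²/38.4 + (36 - 38.3)²/38.3 + (38 - 38.3)²/38.3
   = 0.176 + 0.138 + 0.002
   = 0.32
p-value = 0.8536

Since p-value > α = 0.01, we fail to reject H₀.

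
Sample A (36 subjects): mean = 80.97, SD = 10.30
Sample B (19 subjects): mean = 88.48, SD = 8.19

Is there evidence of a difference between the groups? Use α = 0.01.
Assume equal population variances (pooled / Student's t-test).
Student's two-sample t-test (equal variances):
H₀: μ₁ = μ₂
H₁: μ₁ ≠ μ₂
df = n₁ + n₂ - 2 = 53
Pooled variance s_p² = [(n₁-1)s₁² + (n₂-1)s₂²] / (n₁ + n₂ - 2) = [(35)(10.30²) + (18)(8.19²)] / 53 = 92.8400
SE = √(s_p²(1/n₁ + 1/n₂)) = √(92.8400 × (1/36 + 1/19)) = 2.7323
t = (x̄₁ - x̄₂) / SE = (80.97 - 88.48) / 2.7323 = -7.51 / 2.7323 = -2.749
p-value = 0.0082

Since p-value < α = 0.01, we reject H₀.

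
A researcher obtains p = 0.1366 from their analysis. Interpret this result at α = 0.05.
Since p = 0.1366 > α = 0.05, fail to reject H₀.
There is insufficient evidence to reject the null hypothesis; the result is not statistically significant at the 0.05 level.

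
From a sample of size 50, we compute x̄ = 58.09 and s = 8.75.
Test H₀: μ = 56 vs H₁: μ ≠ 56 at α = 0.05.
One-sample t-test:
H₀: μ = 56
H₁: μ ≠ 56
df = n - 1 = 49
t = (x̄ - μ₀) / (s/√n) = (58.09 - 56) / (8.75/√50) = 1.689
p-value = 0.0976

Since p-value > α = 0.05, we fail to reject H₀.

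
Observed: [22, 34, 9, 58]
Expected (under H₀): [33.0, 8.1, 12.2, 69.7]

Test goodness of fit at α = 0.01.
Chi-square goodness of fit test:
H₀: observed counts match expected distribution
H₁: observed counts differ from expected distribution
df = k - 1 = 3
χ² = Σ(O - E)²/E
   = (22 - 33.0)²/33.0 + (34 - 8.1)²/8.1 + (9 - 12.2)²/12.2 + (58 - 69.7)²/69.7
   = 3.667 + 82.816 + 0.839 + 1.964
   = 89.29
p-value < 0.0001

Since p-value < α = 0.01, we reject H₀.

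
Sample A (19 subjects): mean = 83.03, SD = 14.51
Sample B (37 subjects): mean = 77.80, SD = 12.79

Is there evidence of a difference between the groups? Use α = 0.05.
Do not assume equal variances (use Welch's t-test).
Welch's two-sample t-test:
H₀: μ₁ = μ₂
H₁: μ₁ ≠ μ₂
s₁²/n₁ = 14.51²/19 = 11.0811,  s₂²/n₂ = 12.79²/37 = 4.4212
SE = √(s₁²/n₁ + s₂²/n₂) = √(11.0811 + 4.4212) = 3.9373
df (Welch-Satterthwaite) = (s₁²/n₁ + s₂²/n₂)² / [(s₁²/n₁)²/(n₁-1) + (s₂²/n₂)²/(n₂-1)] ≈ 32.63
t = (x̄₁ - x̄₂) / SE = (83.03 - 77.80) / 3.9373 = 5.23 / 3.9373 = 1.328
p-value = 0.1933

Since p-value > α = 0.05, we fail to reject H₀.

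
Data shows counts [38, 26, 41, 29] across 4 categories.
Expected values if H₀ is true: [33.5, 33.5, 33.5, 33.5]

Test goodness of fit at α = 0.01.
Chi-square goodness of fit test:
H₀: observed counts match expected distribution
H₁: observed counts differ from expected distribution
df = k - 1 = 3
χ² = Σ(O - E)²/E
   = (38 - 33.5)²/33.5 + (26 - 33.5)²/33.5 + (41 - 33.5)²/33.5 + (29 - 33.5)²/33.5
   = 0.604 + 1.679 + 1.679 + 0.604
   = 4.57
p-value = 0.2064

Since p-value > α = 0.01, we fail to reject H₀.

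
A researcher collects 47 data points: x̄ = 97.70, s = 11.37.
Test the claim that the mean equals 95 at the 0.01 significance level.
One-sample t-test:
H₀: μ = 95
H₁: μ ≠ 95
df = n - 1 = 46
t = (x̄ - μ₀) / (s/√n) = (97.70 - 95) / (11.37/√47) = 1.628
p-value = 0.1104

Since p-value > α = 0.01, we fail to reject H₀.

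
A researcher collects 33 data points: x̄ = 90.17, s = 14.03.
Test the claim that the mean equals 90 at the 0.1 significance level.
One-sample t-test:
H₀: μ = 90
H₁: μ ≠ 90
df = n - 1 = 32
t = (x̄ - μ₀) / (s/√n) = (90.17 - 90) / (14.03/√33) = 0.070
p-value = 0.9449

Since p-value > α = 0.1, we fail to reject H₀.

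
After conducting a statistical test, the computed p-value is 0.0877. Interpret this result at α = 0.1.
Since p = 0.0877 < α = 0.1, reject H₀.
There is sufficient evidence to reject the null hypothesis; the result is statistically significant at the 0.1 level.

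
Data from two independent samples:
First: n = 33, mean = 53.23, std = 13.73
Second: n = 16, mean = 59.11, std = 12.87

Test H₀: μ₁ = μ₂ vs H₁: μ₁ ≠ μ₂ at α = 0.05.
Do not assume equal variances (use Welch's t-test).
Welch's two-sample t-test:
H₀: μ₁ = μ₂
H₁: μ₁ ≠ μ₂
s₁²/n₁ = 13.73²/33 = 5.7125,  s₂²/n₂ = 12.87²/16 = 10.3523
SE = √(s₁²/n₁ + s₂²/n₂) = √(5.7125 + 10.3523) = 4.0081
df (Welch-Satterthwaite) = (s₁²/n₁ + s₂²/n₂)² / [(s₁²/n₁)²/(n₁-1) + (s₂²/n₂)²/(n₂-1)] ≈ 31.61
t = (x̄₁ - x̄₂) / SE = (53.23 - 59.11) / 4.0081 = -5.88 / 4.0081 = -1.467
p-value = 0.1522

Since p-value > α = 0.05, we fail to reject H₀.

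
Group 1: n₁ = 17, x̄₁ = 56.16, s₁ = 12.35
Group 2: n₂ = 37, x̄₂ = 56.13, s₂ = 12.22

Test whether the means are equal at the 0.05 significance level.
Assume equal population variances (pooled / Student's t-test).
Student's two-sample t-test (equal variances):
H₀: μ₁ = μ₂
H₁: μ₁ ≠ μ₂
df = n₁ + n₂ - 2 = 52
Pooled variance s_p² = [(n₁-1)s₁² + (n₂-1)s₂²] / (n₁ + n₂ - 2) = [(16)(12.35²) + (36)(12.22²)] / 52 = 150.3112
SE = √(s_p²(1/n₁ + 1/n₂)) = √(150.3112 × (1/17 + 1/37)) = 3.5923
t = (x̄₁ - x̄₂) / SE = (56.16 - 56.13) / 3.5923 = 0.03 / 3.5923 = 0.008
p-value = 0.9934

Since p-value > α = 0.05, we fail to reject H₀.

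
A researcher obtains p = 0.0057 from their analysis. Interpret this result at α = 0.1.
Since p = 0.0057 < α = 0.1, reject H₀.
There is sufficient evidence to reject the null hypothesis; the result is statistically significant at the 0.1 level.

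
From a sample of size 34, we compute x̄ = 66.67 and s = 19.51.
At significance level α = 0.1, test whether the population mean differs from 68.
One-sample t-test:
H₀: μ = 68
H₁: μ ≠ 68
df = n - 1 = 33
t = (x̄ - μ₀) / (s/√n) = (66.67 - 68) / (19.51/√34) = -0.397
p-value = 0.6936

Since p-value > α = 0.1, we fail to reject H₀.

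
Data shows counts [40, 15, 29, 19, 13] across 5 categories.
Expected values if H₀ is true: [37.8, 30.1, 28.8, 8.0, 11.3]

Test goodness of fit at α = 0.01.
Chi-square goodness of fit test:
H₀: observed counts match expected distribution
H₁: observed counts differ from expected distribution
df = k - 1 = 4
χ² = Σ(O - E)²/E
   = (40 - 37.8)²/37.8 + (15 - 30.1)²/30.1 + (29 - 28.8)²/28.8 + (19 - 8.0)²/8.0 + (13 - 11.3)²/11.3
   = 0.128 + 7.575 + 0.001 + 15.125 + 0.256
   = 23.09
p-value = 0.0001

Since p-value < α = 0.01, we reject H₀.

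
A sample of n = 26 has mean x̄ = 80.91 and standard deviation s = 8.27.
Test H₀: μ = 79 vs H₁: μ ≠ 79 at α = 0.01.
One-sample t-test:
H₀: μ = 79
H₁: μ ≠ 79
df = n - 1 = 25
t = (x̄ - μ₀) / (s/√n) = (80.91 - 79) / (8.27/√26) = 1.178
p-value = 0.2500

Since p-value > α = 0.01, we fail to reject H₀.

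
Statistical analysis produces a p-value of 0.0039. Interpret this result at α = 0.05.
Since p = 0.0039 < α = 0.05, reject H₀.
There is sufficient evidence to reject the null hypothesis; the result is statistically significant at the 0.05 level.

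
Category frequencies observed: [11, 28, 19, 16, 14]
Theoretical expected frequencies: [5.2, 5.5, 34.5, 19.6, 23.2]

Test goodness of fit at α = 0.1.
Chi-square goodness of fit test:
H₀: observed counts match expected distribution
H₁: observed counts differ from expected distribution
df = k - 1 = 4
χ² = Σ(O - E)²/E
   = (11 - 5.2)²/5.2 + (28 - 5.5)²/5.5 + (19 - 34.5)²/34.5 + (16 - 19.6)²/19.6 + (14 - 23.2)²/23.2
   = 6.469 + 92.045 + 6.964 + 0.661 + 3.648
   = 109.79
p-value < 0.0001

Since p-value < α = 0.1, we reject H₀.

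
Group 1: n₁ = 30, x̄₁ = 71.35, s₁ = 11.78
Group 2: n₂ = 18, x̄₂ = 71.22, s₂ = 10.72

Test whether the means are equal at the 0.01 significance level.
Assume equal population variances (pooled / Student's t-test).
Student's two-sample t-test (equal variances):
H₀: μ₁ = μ₂
H₁: μ₁ ≠ μ₂
df = n₁ + n₂ - 2 = 46
Pooled variance s_p² = [(n₁-1)s₁² + (n₂-1)s₂²] / (n₁ + n₂ - 2) = [(29)(11.78²) + (17)(10.72²)] / 46 = 129.9543
SE = √(s_p²(1/n₁ + 1/n₂)) = √(129.9543 × (1/30 + 1/18)) = 3.3987
t = (x̄₁ - x̄₂) / SE = (71.35 - 71.22) / 3.3987 = 0.13 / 3.3987 = 0.038
p-value = 0.9697

Since p-value > α = 0.01, we fail to reject H₀.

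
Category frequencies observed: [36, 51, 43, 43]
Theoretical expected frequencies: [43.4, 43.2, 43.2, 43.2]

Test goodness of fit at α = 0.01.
Chi-square goodness of fit test:
H₀: observed counts match expected distribution
H₁: observed counts differ from expected distribution
df = k - 1 = 3
χ² = Σ(O - E)²/E
   = (36 - 43.4)²/43.4 + (51 - 43.2)²/43.2 + (43 - 43.2)²/43.2 + (43 - 43.2)²/43.2
   = 1.262 + 1.408 + 0.001 + 0.001
   = 2.67
p-value = 0.4450

Since p-value > α = 0.01, we fail to reject H₀.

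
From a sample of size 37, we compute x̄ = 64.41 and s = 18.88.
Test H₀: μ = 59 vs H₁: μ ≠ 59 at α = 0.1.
One-sample t-test:
H₀: μ = 59
H₁: μ ≠ 59
df = n - 1 = 36
t = (x̄ - μ₀) / (s/√n) = (64.41 - 59) / (18.88/√37) = 1.743
p-value = 0.0899

Since p-value < α = 0.1, we reject H₀.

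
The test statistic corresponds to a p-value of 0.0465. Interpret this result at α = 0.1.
Since p = 0.0465 < α = 0.1, reject H₀.
There is sufficient evidence to reject the null hypothesis; the result is statistically significant at the 0.1 level.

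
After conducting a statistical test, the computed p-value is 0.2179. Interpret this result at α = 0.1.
Since p = 0.2179 > α = 0.1, fail to reject H₀.
There is insufficient evidence to reject the null hypothesis; the result is not statistically significant at the 0.1 level.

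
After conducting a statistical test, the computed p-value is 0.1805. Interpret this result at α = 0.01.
Since p = 0.1805 > α = 0.01, fail to reject H₀.
There is insufficient evidence to reject the null hypothesis; the result is not statistically significant at the 0.01 level.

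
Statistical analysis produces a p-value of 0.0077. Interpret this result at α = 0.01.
Since p = 0.0077 < α = 0.01, reject H₀.
There is sufficient evidence to reject the null hypothesis; the result is statistically significant at the 0.01 level.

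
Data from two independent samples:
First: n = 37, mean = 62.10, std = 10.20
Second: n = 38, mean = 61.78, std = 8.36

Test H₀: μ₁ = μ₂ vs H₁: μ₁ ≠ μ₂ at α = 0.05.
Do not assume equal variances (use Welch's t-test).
Welch's two-sample t-test:
H₀: μ₁ = μ₂
H₁: μ₁ ≠ μ₂
s₁²/n₁ = 10.20²/37 = 2.8119,  s₂²/n₂ = 8.36²/38 = 1.8392
SE = √(s₁²/n₁ + s₂²/n₂) = √(2.8119 + 1.8392) = 2.1566
df (Welch-Satterthwaite) = (s₁²/n₁ + s₂²/n₂)² / [(s₁²/n₁)²/(n₁-1) + (s₂²/n₂)²/(n₂-1)] ≈ 69.55
t = (x̄₁ - x̄₂) / SE = (62.10 - 61.78) / 2.1566 = 0.32 / 2.1566 = 0.148
p-value = 0.8825

Since p-value > α = 0.05, we fail to reject H₀.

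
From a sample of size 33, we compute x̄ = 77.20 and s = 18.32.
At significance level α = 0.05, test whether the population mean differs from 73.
One-sample t-test:
H₀: μ = 73
H₁: μ ≠ 73
df = n - 1 = 32
t = (x̄ - μ₀) / (s/√n) = (77.20 - 73) / (18.32/√33) = 1.317
p-value = 0.1972

Since p-value > α = 0.05, we fail to reject H₀.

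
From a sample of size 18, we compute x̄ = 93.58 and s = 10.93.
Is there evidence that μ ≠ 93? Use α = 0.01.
One-sample t-test:
H₀: μ = 93
H₁: μ ≠ 93
df = n - 1 = 17
t = (x̄ - μ₀) / (s/√n) = (93.58 - 93) / (10.93/√18) = 0.225
p-value = 0.8246

Since p-value > α = 0.01, we fail to reject H₀.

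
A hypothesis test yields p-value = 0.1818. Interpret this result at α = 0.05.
Since p = 0.1818 > α = 0.05, fail to reject H₀.
There is insufficient evidence to reject the null hypothesis; the result is not statistically significant at the 0.05 level.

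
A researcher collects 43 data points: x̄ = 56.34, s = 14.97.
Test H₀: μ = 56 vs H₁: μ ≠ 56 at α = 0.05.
One-sample t-test:
H₀: μ = 56
H₁: μ ≠ 56
df = n - 1 = 42
t = (x̄ - μ₀) / (s/√n) = (56.34 - 56) / (14.97/√43) = 0.149
p-value = 0.8823

Since p-value > α = 0.05, we fail to reject H₀.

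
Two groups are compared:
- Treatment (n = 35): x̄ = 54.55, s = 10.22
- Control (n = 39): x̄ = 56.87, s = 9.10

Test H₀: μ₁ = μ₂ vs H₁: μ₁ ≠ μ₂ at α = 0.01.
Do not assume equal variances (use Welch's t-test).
Welch's two-sample t-test:
H₀: μ₁ = μ₂
H₁: μ₁ ≠ μ₂
s₁²/n₁ = 10.22²/35 = 2.9842,  s₂²/n₂ = 9.10²/39 = 2.1233
SE = √(s₁²/n₁ + s₂²/n₂) = √(2.9842 + 2.1233) = 2.2600
df (Welch-Satterthwaite) = (s₁²/n₁ + s₂²/n₂)² / [(s₁²/n₁)²/(n₁-1) + (s₂²/n₂)²/(n₂-1)] ≈ 68.55
t = (x̄₁ - x̄₂) / SE = (54.55 - 56.87) / 2.2600 = -2.32 / 2.2600 = -1.027
p-value = 0.3082

Since p-value > α = 0.01, we fail to reject H₀.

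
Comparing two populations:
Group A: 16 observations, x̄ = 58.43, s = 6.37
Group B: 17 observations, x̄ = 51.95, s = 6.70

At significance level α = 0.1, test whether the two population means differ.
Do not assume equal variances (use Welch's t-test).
Welch's two-sample t-test:
H₀: μ₁ = μ₂
H₁: μ₁ ≠ μ₂
s₁²/n₁ = 6.37²/16 = 2.5361,  s₂²/n₂ = 6.70²/17 = 2.6406
SE = √(s₁²/n₁ + s₂²/n₂) = √(2.5361 + 2.6406) = 2.2752
df (Welch-Satterthwaite) = (s₁²/n₁ + s₂²/n₂)² / [(s₁²/n₁)²/(n₁-1) + (s₂²/n₂)²/(n₂-1)] ≈ 31.00
t = (x̄₁ - x̄₂) / SE = (58.43 - 51.95) / 2.2752 = 6.48 / 2.2752 = 2.848
p-value = 0.0077

Since p-value < α = 0.1, we reject H₀.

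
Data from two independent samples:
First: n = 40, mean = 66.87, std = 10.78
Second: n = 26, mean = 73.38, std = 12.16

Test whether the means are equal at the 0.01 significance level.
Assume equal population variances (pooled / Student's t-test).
Student's two-sample t-test (equal variances):
H₀: μ₁ = μ₂
H₁: μ₁ ≠ μ₂
df = n₁ + n₂ - 2 = 64
Pooled variance s_p² = [(n₁-1)s₁² + (n₂-1)s₂²] / (n₁ + n₂ - 2) = [(39)(10.78²) + (25)(12.16²)] / 64 = 128.5745
SE = √(s_p²(1/n₁ + 1/n₂)) = √(128.5745 × (1/40 + 1/26)) = 2.8565
t = (x̄₁ - x̄₂) / SE = (66.87 - 73.38) / 2.8565 = -6.51 / 2.8565 = -2.279
p-value = 0.0260

Since p-value > α = 0.01, we fail to reject H₀.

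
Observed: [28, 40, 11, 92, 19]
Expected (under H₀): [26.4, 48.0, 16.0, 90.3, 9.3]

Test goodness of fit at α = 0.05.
Chi-square goodness of fit test:
H₀: observed counts match expected distribution
H₁: observed counts differ from expected distribution
df = k - 1 = 4
χ² = Σ(O - E)²/E
   = (28 - 26.4)²/26.4 + (40 - 48.0)²/48.0 + (11 - 16.0)²/16.0 + (92 - 90.3)²/90.3 + (19 - 9.3)²/9.3
   = 0.097 + 1.333 + 1.562 + 0.032 + 10.117
   = 13.14
p-value = 0.0106

Since p-value < α = 0.05, we reject H₀.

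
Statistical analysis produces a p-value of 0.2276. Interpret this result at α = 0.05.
Since p = 0.2276 > α = 0.05, fail to reject H₀.
There is insufficient evidence to reject the null hypothesis; the result is not statistically significant at the 0.05 level.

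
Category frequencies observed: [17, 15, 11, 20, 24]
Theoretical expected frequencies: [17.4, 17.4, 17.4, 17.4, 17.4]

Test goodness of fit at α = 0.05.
Chi-square goodness of fit test:
H₀: observed counts match expected distribution
H₁: observed counts differ from expected distribution
df = k - 1 = 4
χ² = Σ(O - E)²/E
   = (17 - 17.4)²/17.4 + (15 - 17.4)²/17.4 + (11 - 17.4)²/17.4 + (20 - 17.4)²/17.4 + (24 - 17.4)²/17.4
   = 0.009 + 0.331 + 2.354 + 0.389 + 2.503
   = 5.59
p-value = 0.2323

Since p-value > α = 0.05, we fail to reject H₀.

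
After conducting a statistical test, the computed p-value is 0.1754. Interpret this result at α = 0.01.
Since p = 0.1754 > α = 0.01, fail to reject H₀.
There is insufficient evidence to reject the null hypothesis; the result is not statistically significant at the 0.01 level.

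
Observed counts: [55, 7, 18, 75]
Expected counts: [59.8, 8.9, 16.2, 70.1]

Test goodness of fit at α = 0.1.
Chi-square goodness of fit test:
H₀: observed counts match expected distribution
H₁: observed counts differ from expected distribution
df = k - 1 = 3
χ² = Σ(O - E)²/E
   = (55 - 59.8)²/59.8 + (7 - 8.9)²/8.9 + (18 - 16.2)²/16.2 + (75 - 70.1)²/70.1
   = 0.385 + 0.406 + 0.200 + 0.343
   = 1.33
p-value = 0.7212

Since p-value > α = 0.1, we fail to reject H₀.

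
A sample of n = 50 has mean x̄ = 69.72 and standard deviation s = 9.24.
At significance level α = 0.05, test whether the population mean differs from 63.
One-sample t-test:
H₀: μ = 63
H₁: μ ≠ 63
df = n - 1 = 49
t = (x̄ - μ₀) / (s/√n) = (69.72 - 63) / (9.24/√50) = 5.143
p-value < 0.0001

Since p-value < α = 0.05, we reject H₀.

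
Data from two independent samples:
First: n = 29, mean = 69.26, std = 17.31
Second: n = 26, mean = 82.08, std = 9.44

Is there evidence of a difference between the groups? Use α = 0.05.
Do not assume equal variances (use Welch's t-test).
Welch's two-sample t-test:
H₀: μ₁ = μ₂
H₁: μ₁ ≠ μ₂
s₁²/n₁ = 17.31²/29 = 10.3323,  s₂²/n₂ = 9.44²/26 = 3.4274
SE = √(s₁²/n₁ + s₂²/n₂) = √(10.3323 + 3.4274) = 3.7094
df (Welch-Satterthwaite) = (s₁²/n₁ + s₂²/n₂)² / [(s₁²/n₁)²/(n₁-1) + (s₂²/n₂)²/(n₂-1)] ≈ 44.21
t = (x̄₁ - x̄₂) / SE = (69.26 - 82.08) / 3.7094 = -12.82 / 3.7094 = -3.456
p-value = 0.0012

Since p-value < α = 0.05, we reject H₀.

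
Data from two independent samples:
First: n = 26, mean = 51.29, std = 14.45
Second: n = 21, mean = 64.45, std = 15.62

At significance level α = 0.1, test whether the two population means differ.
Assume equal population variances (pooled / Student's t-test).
Student's two-sample t-test (equal variances):
H₀: μ₁ = μ₂
H₁: μ₁ ≠ μ₂
df = n₁ + n₂ - 2 = 45
Pooled variance s_p² = [(n₁-1)s₁² + (n₂-1)s₂²] / (n₁ + n₂ - 2) = [(25)(14.45²) + (20)(15.62²)] / 45 = 224.4389
SE = √(s_p²(1/n₁ + 1/n₂)) = √(224.4389 × (1/26 + 1/21)) = 4.3954
t = (x̄₁ - x̄₂) / SE = (51.29 - 64.45) / 4.3954 = -13.16 / 4.3954 = -2.994
p-value = 0.0045

Since p-value < α = 0.1, we reject H₀.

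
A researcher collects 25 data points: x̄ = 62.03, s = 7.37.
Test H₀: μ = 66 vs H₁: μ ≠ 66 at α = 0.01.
One-sample t-test:
H₀: μ = 66
H₁: μ ≠ 66
df = n - 1 = 24
t = (x̄ - μ₀) / (s/√n) = (62.03 - 66) / (7.37/√25) = -2.693
p-value = 0.0127

Since p-value > α = 0.01, we fail to reject H₀.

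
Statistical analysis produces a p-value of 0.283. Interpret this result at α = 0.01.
Since p = 0.283 > α = 0.01, fail to reject H₀.
There is insufficient evidence to reject the null hypothesis; the result is not statistically significant at the 0.01 level.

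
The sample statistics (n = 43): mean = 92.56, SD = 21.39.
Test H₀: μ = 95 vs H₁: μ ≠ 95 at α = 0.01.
One-sample t-test:
H₀: μ = 95
H₁: μ ≠ 95
df = n - 1 = 42
t = (x̄ - μ₀) / (s/√n) = (92.56 - 95) / (21.39/√43) = -0.748
p-value = 0.4586

Since p-value > α = 0.01, we fail to reject H₀.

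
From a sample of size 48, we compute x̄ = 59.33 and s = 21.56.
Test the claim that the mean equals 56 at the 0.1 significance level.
One-sample t-test:
H₀: μ = 56
H₁: μ ≠ 56
df = n - 1 = 47
t = (x̄ - μ₀) / (s/√n) = (59.33 - 56) / (21.56/√48) = 1.070
p-value = 0.2900

Since p-value > α = 0.1, we fail to reject H₀.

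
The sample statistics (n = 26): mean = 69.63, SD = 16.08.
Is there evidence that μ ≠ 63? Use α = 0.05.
One-sample t-test:
H₀: μ = 63
H₁: μ ≠ 63
df = n - 1 = 25
t = (x̄ - μ₀) / (s/√n) = (69.63 - 63) / (16.08/√26) = 2.102
p-value = 0.0458

Since p-value < α = 0.05, we reject H₀.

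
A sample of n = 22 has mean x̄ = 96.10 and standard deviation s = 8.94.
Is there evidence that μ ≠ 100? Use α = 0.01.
One-sample t-test:
H₀: μ = 100
H₁: μ ≠ 100
df = n - 1 = 21
t = (x̄ - μ₀) / (s/√n) = (96.10 - 100) / (8.94/√22) = -2.046
p-value = 0.0535

Since p-value > α = 0.01, we fail to reject H₀.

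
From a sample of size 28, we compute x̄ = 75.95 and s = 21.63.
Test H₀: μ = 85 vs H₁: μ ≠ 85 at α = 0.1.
One-sample t-test:
H₀: μ = 85
H₁: μ ≠ 85
df = n - 1 = 27
t = (x̄ - μ₀) / (s/√n) = (75.95 - 85) / (21.63/√28) = -2.214
p-value = 0.0355

Since p-value < α = 0.1, we reject H₀.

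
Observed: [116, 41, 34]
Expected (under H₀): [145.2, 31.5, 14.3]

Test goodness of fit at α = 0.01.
Chi-square goodness of fit test:
H₀: observed counts match expected distribution
H₁: observed counts differ from expected distribution
df = k - 1 = 2
χ² = Σ(O - E)²/E
   = (116 - 145.2)²/145.2 + (41 - 31.5)²/31.5 + (34 - 14.3)²/14.3
   = 5.872 + 2.865 + 27.139
   = 35.88
p-value < 0.0001

Since p-value < α = 0.01, we reject H₀.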